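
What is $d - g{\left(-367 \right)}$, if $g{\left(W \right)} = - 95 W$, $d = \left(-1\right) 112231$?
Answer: $-147096$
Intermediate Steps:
$d = -112231$
$d - g{\left(-367 \right)} = -112231 - \left(-95\right) \left(-367\right) = -112231 - 34865 = -147096$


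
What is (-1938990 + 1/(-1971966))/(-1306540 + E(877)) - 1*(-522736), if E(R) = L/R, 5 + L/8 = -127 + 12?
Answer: 1181151847215302940097/2259550698437640 ≈ 5.2274e+5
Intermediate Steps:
L = -960 (L = -40 + 8*(-127 + 12) = -40 + 8*(-115) = -40 - 920 = -960)
E(R) = -960/R
(-1938990 + 1/(-1971966))/(-1306540 + E(877)) - 1*(-522736) = (-1938990 + 1/(-1971966))/(-1306540 - 960/877) - 1*(-522736) = (-1938990 - 1/1971966)/(-1306540 - 960*1/877) + 522736 = -3823622354341/(1971966*(-1306540 - 960/877)) + 522736 = -3823622354341/(1971966*(-1145836540/877)) + 522736 = -3823622354341/1971966*(-877/1145836540) + 522736 = 3353316804757057/2259550698437640 + 522736 = 1181151847215302940097/2259550698437640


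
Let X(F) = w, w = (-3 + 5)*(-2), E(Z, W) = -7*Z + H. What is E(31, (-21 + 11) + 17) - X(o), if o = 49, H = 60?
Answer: -153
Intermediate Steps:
E(Z, W) = 60 - 7*Z (E(Z, W) = -7*Z + 60 = 60 - 7*Z)
w = -4 (w = 2*(-2) = -4)
X(F) = -4
E(31, (-21 + 11) + 17) - X(o) = (60 - 7*31) - 1*(-4) = (60 - 217) + 4 = -157 + 4 = -153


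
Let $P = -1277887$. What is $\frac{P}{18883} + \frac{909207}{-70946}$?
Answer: $- \frac{5675238257}{70509122} \approx -80.489$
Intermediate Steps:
$\frac{P}{18883} + \frac{909207}{-70946} = - \frac{1277887}{18883} + \frac{909207}{-70946} = \left(-1277887\right) \frac{1}{18883} + 909207 \left(- \frac{1}{70946}\right) = - \frac{1277887}{18883} - \frac{47853}{3734} = - \frac{5675238257}{70509122}$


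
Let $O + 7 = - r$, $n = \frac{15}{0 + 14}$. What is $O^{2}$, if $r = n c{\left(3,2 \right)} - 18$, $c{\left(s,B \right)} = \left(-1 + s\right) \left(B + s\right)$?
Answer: $\frac{4}{49} \approx 0.081633$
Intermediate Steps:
$n = \frac{15}{14} \approx 1.0714$
$r = - \frac{51}{7}$ ($r = \frac{15 \left(3^{2} - 2 - 3 + 2 \cdot 3\right)}{14} - 18 = \frac{15 \left(9 - 2 - 3 + 6\right)}{14} - 18 = \frac{15}{14} \cdot 10 - 18 = \frac{75}{7} - 18 = - \frac{51}{7} \approx -7.2857$)
$O = \frac{2}{7}$ ($O = -7 - - \frac{51}{7} = -7 + \frac{51}{7} = \frac{2}{7} \approx 0.28571$)
$O^{2} = \left(\frac{2}{7}\right)^{2} = \frac{4}{49}$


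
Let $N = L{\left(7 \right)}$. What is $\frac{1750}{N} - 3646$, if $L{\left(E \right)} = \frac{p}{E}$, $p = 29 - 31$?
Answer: $-9771$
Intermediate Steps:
$p = -2$
$L{\left(E \right)} = - \frac{2}{E}$
$N = - \frac{2}{7} \approx -0.28571$
$\frac{1750}{N} - 3646 = \frac{1750}{- \frac{2}{7}} - 3646 = 1750 \left(- \frac{7}{2}\right) - 3646 = -6125 - 3646 = -9771$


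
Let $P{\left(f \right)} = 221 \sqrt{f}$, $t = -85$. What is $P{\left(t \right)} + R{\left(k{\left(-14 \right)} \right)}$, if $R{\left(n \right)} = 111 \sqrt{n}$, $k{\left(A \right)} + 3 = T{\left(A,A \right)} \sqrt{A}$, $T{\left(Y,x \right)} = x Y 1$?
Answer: $111 \sqrt{-3 + 196 i \sqrt{14}} + 221 i \sqrt{85} \approx 2121.2 + 4167.4 i$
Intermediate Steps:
$T{\left(Y,x \right)} = Y x$ ($T{\left(Y,x \right)} = Y x 1 = Y x$)
$k{\left(A \right)} = -3 + A^{\frac{5}{2}}$ ($k{\left(A \right)} = -3 + A A \sqrt{A} = -3 + A^{2} \sqrt{A} = -3 + A^{\frac{5}{2}}$)
$P{\left(t \right)} + R{\left(k{\left(-14 \right)} \right)} = 221 \sqrt{-85} + 111 \sqrt{-3 + \left(-14\right)^{\frac{5}{2}}} = 221 i \sqrt{85} + 111 \sqrt{-3 + 196 i \sqrt{14}} = 111 \sqrt{-3 + 196 i \sqrt{14}} + 221 i \sqrt{85}$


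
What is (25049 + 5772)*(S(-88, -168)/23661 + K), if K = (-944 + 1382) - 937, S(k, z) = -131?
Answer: -363902622370/23661 ≈ -1.5380e+7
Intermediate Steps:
K = -499 (K = 438 - 937 = -499)
(25049 + 5772)*(S(-88, -168)/23661 + K) = (25049 + 5772)*(-131/23661 - 499) = 30821*(-131*1/23661 - 499) = 30821*(-131/23661 - 499) = 30821*(-11806970/23661) = -363902622370/23661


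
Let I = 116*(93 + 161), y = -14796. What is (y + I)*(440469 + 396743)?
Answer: 12280225616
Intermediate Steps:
I = 29464 (I = 116*254 = 29464)
(y + I)*(440469 + 396743) = (-14796 + 29464)*(440469 + 396743) = 14668*837212 = 12280225616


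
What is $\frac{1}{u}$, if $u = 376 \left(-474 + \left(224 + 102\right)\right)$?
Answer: $- \frac{1}{55648} \approx -1.797 \cdot 10^{-5}$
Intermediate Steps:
$u = -55648$ ($u = 376 \left(-474 + 326\right) = 376 \left(-148\right) = -55648$)
$\frac{1}{u} = \frac{1}{-55648} = - \frac{1}{55648}$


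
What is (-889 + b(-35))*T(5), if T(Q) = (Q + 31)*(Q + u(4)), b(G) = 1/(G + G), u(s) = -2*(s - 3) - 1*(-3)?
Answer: -6720948/35 ≈ -1.9203e+5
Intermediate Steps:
u(s) = 9 - 2*s (u(s) = -2*(-3 + s) + 3 = (6 - 2*s) + 3 = 9 - 2*s)
b(G) = 1/(2*G)
T(Q) = (1 + Q)*(31 + Q) (T(Q) = (Q + 31)*(Q + (9 - 2*4)) = (31 + Q)*(Q + (9 - 8)) = (31 + Q)*(Q + 1) = (31 + Q)*(1 + Q) = (1 + Q)*(31 + Q))
(-889 + b(-35))*T(5) = (-889 + (½)/(-35))*(31 + 5² + 32*5) = (-889 + (½)*(-1/35))*(31 + 25 + 160) = (-889 - 1/70)*216 = -62231/70*216 = -6720948/35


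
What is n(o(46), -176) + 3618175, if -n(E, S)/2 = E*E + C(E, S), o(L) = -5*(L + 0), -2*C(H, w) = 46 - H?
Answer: 3512651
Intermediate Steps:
C(H, w) = -23 + H/2 (C(H, w) = -(46 - H)/2 = -23 + H/2)
o(L) = -5*L
n(E, S) = 46 - E - 2*E² (n(E, S) = -2*(E*E + (-23 + E/2)) = -2*(E² + (-23 + E/2)) = -2*(-23 + E² + E/2) = 46 - E - 2*E²)
n(o(46), -176) + 3618175 = (46 - (-5)*46 - 2*(-5*46)²) + 3618175 = (46 - 1*(-230) - 2*(-230)²) + 3618175 = (46 + 230 - 2*52900) + 3618175 = (46 + 230 - 105800) + 3618175 = -105524 + 3618175 = 3512651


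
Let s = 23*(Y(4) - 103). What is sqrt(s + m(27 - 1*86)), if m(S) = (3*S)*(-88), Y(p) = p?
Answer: sqrt(13299) ≈ 115.32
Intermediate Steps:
m(S) = -264*S
s = -2277 (s = 23*(4 - 103) = 23*(-99) = -2277)
sqrt(s + m(27 - 1*86)) = sqrt(-2277 - 264*(27 - 1*86)) = sqrt(-2277 - 264*(27 - 86)) = sqrt(-2277 - 264*(-59)) = sqrt(-2277 + 15576) = sqrt(13299)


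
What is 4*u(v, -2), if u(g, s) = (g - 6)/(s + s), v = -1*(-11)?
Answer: -5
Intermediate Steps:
v = 11
u(g, s) = (-6 + g)/(2*s) (u(g, s) = (-6 + g)/((2*s)) = (-6 + g)*(1/(2*s)) = (-6 + g)/(2*s))
4*u(v, -2) = 4*((½)*(-6 + 11)/(-2)) = 4*((½)*(-½)*5) = 4*(-5/4) = -5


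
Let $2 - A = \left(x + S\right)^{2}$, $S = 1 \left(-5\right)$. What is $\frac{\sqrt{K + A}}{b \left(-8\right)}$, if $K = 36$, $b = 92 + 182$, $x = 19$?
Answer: $- \frac{i \sqrt{158}}{2192} \approx - 0.0057344 i$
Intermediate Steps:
$b = 274$
$S = -5$
$A = -194$ ($A = 2 - \left(19 - 5\right)^{2} = 2 - 14^{2} = 2 - 196 = -194$)
$\frac{\sqrt{K + A}}{b \left(-8\right)} = \frac{\sqrt{36 - 194}}{274 \left(-8\right)} = \frac{\sqrt{-158}}{-2192} = i \sqrt{158} \left(- \frac{1}{2192}\right) = - \frac{i \sqrt{158}}{2192}$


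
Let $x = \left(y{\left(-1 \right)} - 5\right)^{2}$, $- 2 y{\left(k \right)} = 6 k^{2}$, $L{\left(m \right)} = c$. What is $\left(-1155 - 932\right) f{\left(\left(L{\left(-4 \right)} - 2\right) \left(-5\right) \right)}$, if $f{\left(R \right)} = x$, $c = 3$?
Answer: $-133568$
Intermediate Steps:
$L{\left(m \right)} = 3$
$y{\left(k \right)} = - 3 k^{2}$ ($y{\left(k \right)} = - \frac{6 k^{2}}{2} = - 3 k^{2}$)
$x = 64$ ($x = \left(- 3 \left(-1\right)^{2} - 5\right)^{2} = \left(\left(-3\right) 1 - 5\right)^{2} = \left(-3 - 5\right)^{2} = \left(-8\right)^{2} = 64$)
$f{\left(R \right)} = 64$
$\left(-1155 - 932\right) f{\left(\left(L{\left(-4 \right)} - 2\right) \left(-5\right) \right)} = \left(-1155 - 932\right) 64 = \left(-2087\right) 64 = -133568$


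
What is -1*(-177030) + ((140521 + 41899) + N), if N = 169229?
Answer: 528679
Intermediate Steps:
-1*(-177030) + ((140521 + 41899) + N) = -1*(-177030) + ((140521 + 41899) + 169229) = 177030 + (182420 + 169229) = 177030 + 351649 = 528679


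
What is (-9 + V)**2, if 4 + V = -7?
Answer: 400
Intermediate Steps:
V = -11 (V = -4 - 7 = -11)
(-9 + V)**2 = (-9 - 11)**2 = (-20)**2 = 400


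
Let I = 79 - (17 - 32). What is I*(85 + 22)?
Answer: 10058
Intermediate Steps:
I = 94 (I = 79 - 1*(-15) = 79 + 15 = 94)
I*(85 + 22) = 94*(85 + 22) = 94*107 = 10058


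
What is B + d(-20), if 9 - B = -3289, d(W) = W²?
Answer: 3698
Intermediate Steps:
B = 3298 (B = 9 - 1*(-3289) = 9 + 3289 = 3298)
B + d(-20) = 3298 + (-20)² = 3298 + 400 = 3698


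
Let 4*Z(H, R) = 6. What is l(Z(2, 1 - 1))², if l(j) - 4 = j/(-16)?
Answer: 15625/1024 ≈ 15.259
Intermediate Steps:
Z(H, R) = 3/2 (Z(H, R) = (¼)*6 = 3/2)
l(j) = 4 - j/16 (l(j) = 4 + j/(-16) = 4 + j*(-1/16) = 4 - j/16)
l(Z(2, 1 - 1))² = (4 - 1/16*3/2)² = (4 - 3/32)² = (125/32)² = 15625/1024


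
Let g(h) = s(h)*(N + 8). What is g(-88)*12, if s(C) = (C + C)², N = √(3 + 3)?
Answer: 2973696 + 371712*√6 ≈ 3.8842e+6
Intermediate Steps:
N = √6 ≈ 2.4495
s(C) = 4*C² (s(C) = (2*C)² = 4*C²)
g(h) = 4*h²*(8 + √6) (g(h) = (4*h²)*(√6 + 8) = (4*h²)*(8 + √6) = 4*h²*(8 + √6))
g(-88)*12 = (4*(-88)²*(8 + √6))*12 = (4*7744*(8 + √6))*12 = (247808 + 30976*√6)*12 = 2973696 + 371712*√6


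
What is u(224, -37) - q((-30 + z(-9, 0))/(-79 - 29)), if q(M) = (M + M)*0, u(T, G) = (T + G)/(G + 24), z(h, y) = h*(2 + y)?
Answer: -187/13 ≈ -14.385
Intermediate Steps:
u(T, G) = (G + T)/(24 + G)
q(M) = 0 (q(M) = (2*M)*0 = 0)
u(224, -37) - q((-30 + z(-9, 0))/(-79 - 29)) = (-37 + 224)/(24 - 37) - 1*0 = 187/(-13) + 0 = -1/13*187 + 0 = -187/13 + 0 = -187/13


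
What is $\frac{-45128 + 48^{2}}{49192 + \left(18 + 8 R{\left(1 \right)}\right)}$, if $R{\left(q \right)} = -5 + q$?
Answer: $- \frac{21412}{24589} \approx -0.8708$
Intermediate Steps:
$\frac{-45128 + 48^{2}}{49192 + \left(18 + 8 R{\left(1 \right)}\right)} = \frac{-45128 + 48^{2}}{49192 + \left(18 + 8 \left(-5 + 1\right)\right)} = \frac{-45128 + 2304}{49192 + \left(18 + 8 \left(-4\right)\right)} = - \frac{42824}{49192 + \left(18 - 32\right)} = - \frac{42824}{49192 - 14} = - \frac{42824}{49178} = \left(-42824\right) \frac{1}{49178} = - \frac{21412}{24589}$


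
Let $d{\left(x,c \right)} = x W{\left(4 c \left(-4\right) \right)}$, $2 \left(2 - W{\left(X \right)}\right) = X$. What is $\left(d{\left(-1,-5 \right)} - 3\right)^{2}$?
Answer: $1225$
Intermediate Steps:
$W{\left(X \right)} = 2 - \frac{X}{2}$
$d{\left(x,c \right)} = x \left(2 + 8 c\right)$ ($d{\left(x,c \right)} = x \left(2 - \frac{4 c \left(-4\right)}{2}\right) = x \left(2 - \frac{\left(-16\right) c}{2}\right) = x \left(2 + 8 c\right)$)
$\left(d{\left(-1,-5 \right)} - 3\right)^{2} = \left(2 \left(-1\right) \left(1 + 4 \left(-5\right)\right) - 3\right)^{2} = \left(2 \left(-1\right) \left(1 - 20\right) - 3\right)^{2} = \left(2 \left(-1\right) \left(-19\right) - 3\right)^{2} = \left(38 - 3\right)^{2} = 35^{2} = 1225$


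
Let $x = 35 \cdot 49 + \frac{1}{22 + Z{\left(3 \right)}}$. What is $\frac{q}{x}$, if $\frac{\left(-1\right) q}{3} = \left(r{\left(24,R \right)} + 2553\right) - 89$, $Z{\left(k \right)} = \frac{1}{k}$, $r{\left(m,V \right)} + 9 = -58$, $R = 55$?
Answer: $- \frac{481797}{114908} \approx -4.1929$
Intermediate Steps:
$r{\left(m,V \right)} = -67$ ($r{\left(m,V \right)} = -9 - 58 = -67$)
$q = -7191$ ($q = - 3 \left(\left(-67 + 2553\right) - 89\right) = - 3 \left(2486 - 89\right) = \left(-3\right) 2397 = -7191$)
$x = \frac{114908}{67}$ ($x = 35 \cdot 49 + \frac{1}{22 + \frac{1}{3}} = 1715 + \frac{1}{22 + \frac{1}{3}} = 1715 + \frac{1}{\frac{67}{3}} = 1715 + \frac{3}{67} = \frac{114908}{67} \approx 1715.0$)
$\frac{q}{x} = - \frac{7191}{\frac{114908}{67}} = \left(-7191\right) \frac{67}{114908} = - \frac{481797}{114908}$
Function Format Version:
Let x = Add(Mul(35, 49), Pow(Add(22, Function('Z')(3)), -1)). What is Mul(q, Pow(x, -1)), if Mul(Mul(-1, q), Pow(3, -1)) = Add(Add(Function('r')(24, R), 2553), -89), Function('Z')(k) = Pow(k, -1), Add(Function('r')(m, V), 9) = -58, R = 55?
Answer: Rational(-481797, 114908) ≈ -4.1929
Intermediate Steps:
Function('r')(m, V) = -67 (Function('r')(m, V) = Add(-9, -58) = -67)
q = -7191 (q = Mul(-3, Add(Add(-67, 2553), -89)) = Mul(-3, Add(2486, -89)) = Mul(-3, 2397) = -7191)
x = Rational(114908, 67) (x = Add(Mul(35, 49), Pow(Add(22, Pow(3, -1)), -1)) = Add(1715, Pow(Add(22, Rational(1, 3)), -1)) = Add(1715, Pow(Rational(67, 3), -1)) = Add(1715, Rational(3, 67)) = Rational(114908, 67) ≈ 1715.0)
Mul(q, Pow(x, -1)) = Mul(-7191, Pow(Rational(114908, 67), -1)) = Mul(-7191, Rational(67, 114908)) = Rational(-481797, 114908)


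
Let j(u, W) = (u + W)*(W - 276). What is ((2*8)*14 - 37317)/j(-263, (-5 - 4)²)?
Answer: -5299/5070 ≈ -1.0452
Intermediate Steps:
j(u, W) = (-276 + W)*(W + u) (j(u, W) = (W + u)*(-276 + W) = (-276 + W)*(W + u))
((2*8)*14 - 37317)/j(-263, (-5 - 4)²) = ((2*8)*14 - 37317)/(((-5 - 4)²)² - 276*(-5 - 4)² - 276*(-263) + (-5 - 4)²*(-263)) = (16*14 - 37317)/(((-9)²)² - 276*(-9)² + 72588 + (-9)²*(-263)) = (224 - 37317)/(81² - 276*81 + 72588 + 81*(-263)) = -37093/(6561 - 22356 + 72588 - 21303) = -37093/35490 = -37093*1/35490 = -5299/5070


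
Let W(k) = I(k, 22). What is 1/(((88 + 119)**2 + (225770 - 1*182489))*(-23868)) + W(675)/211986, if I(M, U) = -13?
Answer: -1484720717/24210577642680 ≈ -6.1325e-5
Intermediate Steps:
W(k) = -13
1/(((88 + 119)**2 + (225770 - 1*182489))*(-23868)) + W(675)/211986 = 1/(((88 + 119)**2 + (225770 - 1*182489))*(-23868)) - 13/211986 = -1/23868/(207**2 + (225770 - 182489)) - 13*1/211986 = -1/23868/(42849 + 43281) - 13/211986 = -1/23868/86130 - 13/211986 = (1/86130)*(-1/23868) - 13/211986 = -1/2055750840 - 13/211986 = -1484720717/24210577642680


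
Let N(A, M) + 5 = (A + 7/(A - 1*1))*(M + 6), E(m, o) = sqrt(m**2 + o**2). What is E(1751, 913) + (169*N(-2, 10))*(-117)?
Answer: 1469793 + sqrt(3899570) ≈ 1.4718e+6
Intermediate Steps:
N(A, M) = -5 + (6 + M)*(A + 7/(-1 + A)) (N(A, M) = -5 + (A + 7/(A - 1*1))*(M + 6) = -5 + (A + 7/(A - 1))*(6 + M) = -5 + (A + 7/(-1 + A))*(6 + M) = -5 + (6 + M)*(A + 7/(-1 + A)))
E(1751, 913) + (169*N(-2, 10))*(-117) = sqrt(1751**2 + 913**2) + (169*((47 - 11*(-2) + 6*(-2)**2 + 7*10 + 10*(-2)**2 - 1*(-2)*10)/(-1 - 2)))*(-117) = sqrt(3066001 + 833569) + (169*((47 + 22 + 6*4 + 70 + 10*4 + 20)/(-3)))*(-117) = sqrt(3899570) + (169*(-(47 + 22 + 24 + 70 + 40 + 20)/3))*(-117) = sqrt(3899570) + (169*(-1/3*223))*(-117) = sqrt(3899570) + (169*(-223/3))*(-117) = sqrt(3899570) - 37687/3*(-117) = sqrt(3899570) + 1469793 = 1469793 + sqrt(3899570)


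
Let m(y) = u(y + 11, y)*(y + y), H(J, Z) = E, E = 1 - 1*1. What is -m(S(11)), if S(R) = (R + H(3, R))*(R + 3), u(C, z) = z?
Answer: -47432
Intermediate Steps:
E = 0 (E = 1 - 1 = 0)
H(J, Z) = 0
S(R) = R*(3 + R) (S(R) = (R + 0)*(R + 3) = R*(3 + R))
m(y) = 2*y² (m(y) = y*(y + y) = y*(2*y) = 2*y²)
-m(S(11)) = -2*(11*(3 + 11))² = -2*(11*14)² = -2*154² = -2*23716 = -1*47432 = -47432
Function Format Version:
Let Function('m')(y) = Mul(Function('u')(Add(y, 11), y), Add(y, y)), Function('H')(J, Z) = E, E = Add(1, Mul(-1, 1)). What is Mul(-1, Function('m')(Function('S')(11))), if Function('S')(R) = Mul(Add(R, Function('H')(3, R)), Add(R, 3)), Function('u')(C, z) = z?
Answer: -47432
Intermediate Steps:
E = 0 (E = Add(1, -1) = 0)
Function('H')(J, Z) = 0
Function('S')(R) = Mul(R, Add(3, R)) (Function('S')(R) = Mul(Add(R, 0), Add(R, 3)) = Mul(R, Add(3, R)))
Function('m')(y) = Mul(2, Pow(y, 2)) (Function('m')(y) = Mul(y, Add(y, y)) = Mul(y, Mul(2, y)) = Mul(2, Pow(y, 2)))
Mul(-1, Function('m')(Function('S')(11))) = Mul(-1, Mul(2, Pow(Mul(11, Add(3, 11)), 2))) = Mul(-1, Mul(2, Pow(Mul(11, 14), 2))) = Mul(-1, Mul(2, Pow(154, 2))) = Mul(-1, Mul(2, 23716)) = Mul(-1, 47432) = -47432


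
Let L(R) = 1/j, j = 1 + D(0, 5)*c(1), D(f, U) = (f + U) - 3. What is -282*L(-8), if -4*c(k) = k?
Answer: -564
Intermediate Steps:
D(f, U) = -3 + U + f (D(f, U) = (U + f) - 3 = -3 + U + f)
c(k) = -k/4
j = ½ (j = 1 + (-3 + 5 + 0)*(-¼*1) = 1 + 2*(-¼) = 1 - ½ = ½ ≈ 0.50000)
L(R) = 2 (L(R) = 1/(½) = 2)
-282*L(-8) = -282*2 = -564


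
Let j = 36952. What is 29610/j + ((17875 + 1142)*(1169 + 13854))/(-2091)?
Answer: -1759473886287/12877772 ≈ -1.3663e+5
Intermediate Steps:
29610/j + ((17875 + 1142)*(1169 + 13854))/(-2091) = 29610/36952 + ((17875 + 1142)*(1169 + 13854))/(-2091) = 29610*(1/36952) + (19017*15023)*(-1/2091) = 14805/18476 + 285692391*(-1/2091) = 14805/18476 - 95230797/697 = -1759473886287/12877772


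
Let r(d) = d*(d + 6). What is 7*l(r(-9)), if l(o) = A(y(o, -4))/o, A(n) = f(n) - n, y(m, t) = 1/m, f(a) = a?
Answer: 0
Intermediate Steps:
r(d) = d*(6 + d)
A(n) = 0 (A(n) = n - n = 0)
l(o) = 0 (l(o) = 0/o = 0)
7*l(r(-9)) = 7*0 = 0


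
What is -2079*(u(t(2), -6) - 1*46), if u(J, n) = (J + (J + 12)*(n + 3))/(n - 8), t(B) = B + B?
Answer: 89100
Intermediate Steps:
t(B) = 2*B
u(J, n) = (J + (3 + n)*(12 + J))/(-8 + n) (u(J, n) = (J + (12 + J)*(3 + n))/(-8 + n) = (J + (3 + n)*(12 + J))/(-8 + n))
-2079*(u(t(2), -6) - 1*46) = -2079*((36 + 4*(2*2) + 12*(-6) + (2*2)*(-6))/(-8 - 6) - 1*46) = -2079*((36 + 4*4 - 72 + 4*(-6))/(-14) - 46) = -2079*(-(36 + 16 - 72 - 24)/14 - 46) = -2079*(-1/14*(-44) - 46) = -2079*(22/7 - 46) = -2079*(-300/7) = 89100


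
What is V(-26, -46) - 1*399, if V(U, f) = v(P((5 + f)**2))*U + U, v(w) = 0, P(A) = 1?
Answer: -425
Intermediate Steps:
V(U, f) = U (V(U, f) = 0*U + U = 0 + U = U)
V(-26, -46) - 1*399 = -26 - 1*399 = -26 - 399 = -425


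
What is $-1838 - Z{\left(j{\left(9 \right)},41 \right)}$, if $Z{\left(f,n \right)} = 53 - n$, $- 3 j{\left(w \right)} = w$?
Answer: $-1850$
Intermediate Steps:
$j{\left(w \right)} = - \frac{w}{3}$
$-1838 - Z{\left(j{\left(9 \right)},41 \right)} = -1838 - \left(53 - 41\right) = -1838 - 12 = -1850$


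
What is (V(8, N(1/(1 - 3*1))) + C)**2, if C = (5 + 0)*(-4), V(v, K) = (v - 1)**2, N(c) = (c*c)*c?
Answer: 841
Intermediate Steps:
N(c) = c**3 (N(c) = c**2*c = c**3)
V(v, K) = (-1 + v)**2
C = -20 (C = 5*(-4) = -20)
(V(8, N(1/(1 - 3*1))) + C)**2 = ((-1 + 8)**2 - 20)**2 = (7**2 - 20)**2 = (49 - 20)**2 = 29**2 = 841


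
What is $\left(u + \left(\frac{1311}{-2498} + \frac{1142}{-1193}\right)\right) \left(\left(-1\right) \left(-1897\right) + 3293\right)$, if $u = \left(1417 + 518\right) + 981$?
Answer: $\frac{22539120802575}{1490057} \approx 1.5126 \cdot 10^{7}$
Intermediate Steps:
$u = 2916$ ($u = 1935 + 981 = 2916$)
$\left(u + \left(\frac{1311}{-2498} + \frac{1142}{-1193}\right)\right) \left(\left(-1\right) \left(-1897\right) + 3293\right) = \left(2916 + \left(\frac{1311}{-2498} + \frac{1142}{-1193}\right)\right) \left(\left(-1\right) \left(-1897\right) + 3293\right) = \left(2916 + \left(1311 \left(- \frac{1}{2498}\right) + 1142 \left(- \frac{1}{1193}\right)\right)\right) \left(1897 + 3293\right) = \left(2916 - \frac{4416739}{2980114}\right) 5190 = \frac{8685595685}{2980114} \cdot 5190 = \frac{22539120802575}{1490057}$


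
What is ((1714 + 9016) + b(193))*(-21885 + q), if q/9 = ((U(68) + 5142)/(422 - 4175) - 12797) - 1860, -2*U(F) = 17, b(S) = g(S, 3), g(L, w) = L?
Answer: -467059466159/278 ≈ -1.6801e+9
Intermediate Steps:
b(S) = S
U(F) = -17/2 (U(F) = -½*17 = -17/2)
q = -110025709/834 (q = 9*(((-17/2 + 5142)/(422 - 4175) - 12797) - 1860) = 9*(((10267/2)/(-3753) - 12797) - 1860) = 9*(((10267/2)*(-1/3753) - 12797) - 1860) = 9*((-10267/7506 - 12797) - 1860) = 9*(-96064549/7506 - 1860) = 9*(-110025709/7506) = -110025709/834 ≈ -1.3193e+5)
((1714 + 9016) + b(193))*(-21885 + q) = ((1714 + 9016) + 193)*(-21885 - 110025709/834) = (10730 + 193)*(-128277799/834) = 10923*(-128277799/834) = -467059466159/278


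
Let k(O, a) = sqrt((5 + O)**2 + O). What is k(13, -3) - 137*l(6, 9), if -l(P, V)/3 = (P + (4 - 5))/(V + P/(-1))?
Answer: 685 + sqrt(337) ≈ 703.36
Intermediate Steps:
k(O, a) = sqrt(O + (5 + O)**2)
l(P, V) = -3*(-1 + P)/(V - P) (l(P, V) = -3*(P + (4 - 5))/(V + P/(-1)) = -3*(P - 1)/(V + P*(-1)) = -3*(-1 + P)/(V - P))
k(13, -3) - 137*l(6, 9) = sqrt(13 + (5 + 13)**2) - 411*(-1 + 6)/(6 - 1*9) = sqrt(13 + 18**2) - 411*5/(6 - 9) = sqrt(13 + 324) - 411*5/(-3) = sqrt(337) - 411*(-1)*5/3 = sqrt(337) - 137*(-5) = sqrt(337) + 685 = 685 + sqrt(337)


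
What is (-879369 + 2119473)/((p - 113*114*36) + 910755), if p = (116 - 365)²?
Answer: 103342/42417 ≈ 2.4363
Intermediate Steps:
p = 62001 (p = (-249)² = 62001)
(-879369 + 2119473)/((p - 113*114*36) + 910755) = (-879369 + 2119473)/((62001 - 113*114*36) + 910755) = 1240104/((62001 - 12882*36) + 910755) = 1240104/((62001 - 1*463752) + 910755) = 1240104/((62001 - 463752) + 910755) = 1240104/(-401751 + 910755) = 1240104/509004 = 1240104*(1/509004) = 103342/42417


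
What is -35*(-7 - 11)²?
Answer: -11340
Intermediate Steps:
-35*(-7 - 11)² = -35*(-18)² = -35*324 = -11340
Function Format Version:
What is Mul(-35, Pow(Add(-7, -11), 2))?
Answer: -11340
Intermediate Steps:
Mul(-35, Pow(Add(-7, -11), 2)) = Mul(-35, Pow(-18, 2)) = Mul(-35, 324) = -11340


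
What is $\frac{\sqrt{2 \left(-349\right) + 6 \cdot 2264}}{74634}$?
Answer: $\frac{\sqrt{12886}}{74634} \approx 0.001521$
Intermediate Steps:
$\frac{\sqrt{2 \left(-349\right) + 6 \cdot 2264}}{74634} = \sqrt{-698 + 13584} \cdot \frac{1}{74634} = \sqrt{12886} \cdot \frac{1}{74634} = \frac{\sqrt{12886}}{74634}$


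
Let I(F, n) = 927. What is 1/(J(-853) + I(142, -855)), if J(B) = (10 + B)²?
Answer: 1/711576 ≈ 1.4053e-6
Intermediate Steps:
1/(J(-853) + I(142, -855)) = 1/((10 - 853)² + 927) = 1/((-843)² + 927) = 1/(710649 + 927) = 1/711576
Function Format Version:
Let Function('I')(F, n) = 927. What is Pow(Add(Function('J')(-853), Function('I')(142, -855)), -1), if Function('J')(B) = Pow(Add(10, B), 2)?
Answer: Rational(1, 711576) ≈ 1.4053e-6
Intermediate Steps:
Pow(Add(Function('J')(-853), Function('I')(142, -855)), -1) = Pow(Add(Pow(Add(10, -853), 2), 927), -1) = Pow(Add(Pow(-843, 2), 927), -1) = Pow(Add(710649, 927), -1) = Pow(711576, -1) = Rational(1, 711576)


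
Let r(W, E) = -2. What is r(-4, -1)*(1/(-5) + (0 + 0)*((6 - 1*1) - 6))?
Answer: 2/5 ≈ 0.40000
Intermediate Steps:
r(-4, -1)*(1/(-5) + (0 + 0)*((6 - 1*1) - 6)) = -2*(1/(-5) + (0 + 0)*((6 - 1*1) - 6)) = -2*(-1/5 + 0*((6 - 1) - 6)) = -2*(-1/5 + 0*(5 - 6)) = -2*(-1/5 + 0*(-1)) = -2*(-1/5 + 0) = -2*(-1/5) = 2/5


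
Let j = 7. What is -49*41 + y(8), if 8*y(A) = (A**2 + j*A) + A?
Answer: -1993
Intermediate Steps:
y(A) = A + A**2/8 (y(A) = ((A**2 + 7*A) + A)/8 = (A**2 + 8*A)/8 = A + A**2/8)
-49*41 + y(8) = -49*41 + (1/8)*8*(8 + 8) = -2009 + (1/8)*8*16 = -2009 + 16 = -1993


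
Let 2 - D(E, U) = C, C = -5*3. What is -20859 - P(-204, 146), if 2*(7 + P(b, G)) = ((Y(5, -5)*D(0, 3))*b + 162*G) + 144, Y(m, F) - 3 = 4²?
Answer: 196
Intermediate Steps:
C = -15
D(E, U) = 17 (D(E, U) = 2 - 1*(-15) = 2 + 15 = 17)
Y(m, F) = 19 (Y(m, F) = 3 + 4² = 3 + 16 = 19)
P(b, G) = 65 + 81*G + 323*b/2 (P(b, G) = -7 + (((19*17)*b + 162*G) + 144)/2 = -7 + ((323*b + 162*G) + 144)/2 = -7 + ((162*G + 323*b) + 144)/2 = -7 + (144 + 162*G + 323*b)/2 = -7 + (72 + 81*G + 323*b/2) = 65 + 81*G + 323*b/2)
-20859 - P(-204, 146) = -20859 - (65 + 81*146 + (323/2)*(-204)) = -20859 - (65 + 11826 - 32946) = -20859 - 1*(-21055) = -20859 + 21055 = 196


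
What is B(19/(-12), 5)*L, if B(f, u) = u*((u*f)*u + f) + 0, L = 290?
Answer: -179075/3 ≈ -59692.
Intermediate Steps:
B(f, u) = u*(f + f*u**2) (B(f, u) = u*((f*u)*u + f) + 0 = u*(f*u**2 + f) + 0 = u*(f + f*u**2) + 0 = u*(f + f*u**2))
B(19/(-12), 5)*L = ((19/(-12))*5*(1 + 5**2))*290 = ((19*(-1/12))*5*(1 + 25))*290 = -19/12*5*26*290 = -1235/6*290 = -179075/3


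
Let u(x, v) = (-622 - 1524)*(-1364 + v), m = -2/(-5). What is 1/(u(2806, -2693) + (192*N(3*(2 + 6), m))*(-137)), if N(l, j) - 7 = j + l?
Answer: 5/39401882 ≈ 1.2690e-7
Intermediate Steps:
m = 2/5 (m = -2*(-1/5) = 2/5 ≈ 0.40000)
N(l, j) = 7 + j + l (N(l, j) = 7 + (j + l) = 7 + j + l)
u(x, v) = 2927144 - 2146*v (u(x, v) = -2146*(-1364 + v) = 2927144 - 2146*v)
1/(u(2806, -2693) + (192*N(3*(2 + 6), m))*(-137)) = 1/((2927144 - 2146*(-2693)) + (192*(7 + 2/5 + 3*(2 + 6)))*(-137)) = 1/((2927144 + 5779178) + (192*(7 + 2/5 + 3*8))*(-137)) = 1/(8706322 + (192*(7 + 2/5 + 24))*(-137)) = 1/(8706322 + (192*(157/5))*(-137)) = 1/(8706322 + (30144/5)*(-137)) = 1/(8706322 - 4129728/5) = 1/(39401882/5) = 5/39401882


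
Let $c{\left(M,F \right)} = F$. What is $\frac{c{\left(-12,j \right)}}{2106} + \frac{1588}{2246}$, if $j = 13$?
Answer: $\frac{129751}{181926} \approx 0.71321$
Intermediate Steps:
$\frac{c{\left(-12,j \right)}}{2106} + \frac{1588}{2246} = \frac{13}{2106} + \frac{1588}{2246} = 13 \cdot \frac{1}{2106} + 1588 \cdot \frac{1}{2246} = \frac{1}{162} + \frac{794}{1123} = \frac{129751}{181926}$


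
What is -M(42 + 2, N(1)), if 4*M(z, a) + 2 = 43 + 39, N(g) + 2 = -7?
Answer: -20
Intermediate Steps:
N(g) = -9 (N(g) = -2 - 7 = -9)
M(z, a) = 20 (M(z, a) = -½ + (43 + 39)/4 = -½ + (¼)*82 = -½ + 41/2 = 20)
-M(42 + 2, N(1)) = -1*20 = -20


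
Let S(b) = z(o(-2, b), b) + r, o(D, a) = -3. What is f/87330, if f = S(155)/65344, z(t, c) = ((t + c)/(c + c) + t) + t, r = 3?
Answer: -389/884506185600 ≈ -4.3979e-10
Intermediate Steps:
z(t, c) = 2*t + (c + t)/(2*c) (z(t, c) = ((c + t)/((2*c)) + t) + t = ((c + t)*(1/(2*c)) + t) + t = ((c + t)/(2*c) + t) + t = (t + (c + t)/(2*c)) + t = 2*t + (c + t)/(2*c))
S(b) = 3 + (-3 - 11*b)/(2*b) (S(b) = (-3 + b*(1 + 4*(-3)))/(2*b) + 3 = (-3 + b*(1 - 12))/(2*b) + 3 = (-3 + b*(-11))/(2*b) + 3 = (-3 - 11*b)/(2*b) + 3 = 3 + (-3 - 11*b)/(2*b))
f = -389/10128320 (f = ((½)*(-3 - 5*155)/155)/65344 = ((½)*(1/155)*(-3 - 775))*(1/65344) = ((½)*(1/155)*(-778))*(1/65344) = -389/155*1/65344 = -389/10128320 ≈ -3.8407e-5)
f/87330 = -389/10128320/87330 = -389/10128320*1/87330 = -389/884506185600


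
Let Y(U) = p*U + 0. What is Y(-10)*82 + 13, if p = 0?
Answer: 13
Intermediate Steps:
Y(U) = 0 (Y(U) = 0*U + 0 = 0 + 0 = 0)
Y(-10)*82 + 13 = 0*82 + 13 = 0 + 13 = 13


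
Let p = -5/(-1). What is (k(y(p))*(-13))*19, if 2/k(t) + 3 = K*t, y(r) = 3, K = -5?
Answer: 247/9 ≈ 27.444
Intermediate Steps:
p = 5 (p = -5*(-1) = 5)
k(t) = 2/(-3 - 5*t)
(k(y(p))*(-13))*19 = (-2/(3 + 5*3)*(-13))*19 = (-2/(3 + 15)*(-13))*19 = (-2/18*(-13))*19 = (-2*1/18*(-13))*19 = -⅑*(-13)*19 = (13/9)*19 = 247/9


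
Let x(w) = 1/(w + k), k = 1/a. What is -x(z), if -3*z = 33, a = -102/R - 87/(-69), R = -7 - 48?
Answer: 3941/42086 ≈ 0.093642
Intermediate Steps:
R = -55
a = 3941/1265 (a = -102/(-55) - 87/(-69) = -102*(-1/55) - 87*(-1/69) = 102/55 + 29/23 = 3941/1265 ≈ 3.1154)
k = 1265/3941 (k = 1/(3941/1265) = 1265/3941 ≈ 0.32098)
z = -11 (z = -⅓*33 = -11)
x(w) = 1/(1265/3941 + w) (x(w) = 1/(w + 1265/3941) = 1/(1265/3941 + w))
-x(z) = -3941/(1265 + 3941*(-11)) = -3941/(1265 - 43351) = -3941/(-42086) = -3941*(-1)/42086 = -1*(-3941/42086) = 3941/42086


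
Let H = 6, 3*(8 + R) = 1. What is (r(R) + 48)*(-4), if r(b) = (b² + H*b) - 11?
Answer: -1792/9 ≈ -199.11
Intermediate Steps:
R = -23/3 (R = -8 + (⅓)*1 = -8 + ⅓ = -23/3 ≈ -7.6667)
r(b) = -11 + b² + 6*b (r(b) = (b² + 6*b) - 11 = -11 + b² + 6*b)
(r(R) + 48)*(-4) = ((-11 + (-23/3)² + 6*(-23/3)) + 48)*(-4) = ((-11 + 529/9 - 46) + 48)*(-4) = (16/9 + 48)*(-4) = (448/9)*(-4) = -1792/9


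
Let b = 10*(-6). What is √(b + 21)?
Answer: I*√39 ≈ 6.245*I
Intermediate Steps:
b = -60
√(b + 21) = √(-60 + 21) = √(-39) = I*√39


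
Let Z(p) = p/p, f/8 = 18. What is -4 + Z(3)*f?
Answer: 140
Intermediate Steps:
f = 144 (f = 8*18 = 144)
Z(p) = 1
-4 + Z(3)*f = -4 + 1*144 = -4 + 144 = 140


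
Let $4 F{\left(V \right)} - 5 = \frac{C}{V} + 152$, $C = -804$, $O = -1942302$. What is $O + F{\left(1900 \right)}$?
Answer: $- \frac{1845149713}{950} \approx -1.9423 \cdot 10^{6}$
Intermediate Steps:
$F{\left(V \right)} = \frac{157}{4} - \frac{201}{V}$ ($F{\left(V \right)} = \frac{5}{4} + \frac{- \frac{804}{V} + 152}{4} = \frac{5}{4} + \frac{152 - \frac{804}{V}}{4} = \frac{5}{4} + \left(38 - \frac{201}{V}\right) = \frac{157}{4} - \frac{201}{V}$)
$O + F{\left(1900 \right)} = -1942302 + \left(\frac{157}{4} - \frac{201}{1900}\right) = -1942302 + \frac{37187}{950} = - \frac{1845149713}{950}$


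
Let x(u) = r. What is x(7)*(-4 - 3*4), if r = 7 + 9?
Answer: -256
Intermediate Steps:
r = 16
x(u) = 16
x(7)*(-4 - 3*4) = 16*(-4 - 3*4) = 16*(-4 - 12) = 16*(-16) = -256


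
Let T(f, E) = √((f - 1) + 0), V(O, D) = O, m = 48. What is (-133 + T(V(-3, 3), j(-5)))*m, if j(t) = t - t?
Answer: -6384 + 96*I ≈ -6384.0 + 96.0*I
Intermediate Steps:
j(t) = 0
T(f, E) = √(-1 + f) (T(f, E) = √((-1 + f) + 0) = √(-1 + f))
(-133 + T(V(-3, 3), j(-5)))*m = (-133 + √(-1 - 3))*48 = (-133 + √(-4))*48 = (-133 + 2*I)*48 = -6384 + 96*I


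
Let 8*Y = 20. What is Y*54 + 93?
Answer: 228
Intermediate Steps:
Y = 5/2 (Y = (⅛)*20 = 5/2 ≈ 2.5000)
Y*54 + 93 = (5/2)*54 + 93 = 135 + 93 = 228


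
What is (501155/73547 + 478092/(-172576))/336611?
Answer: 12831273239/1068104325338248 ≈ 1.2013e-5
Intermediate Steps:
(501155/73547 + 478092/(-172576))/336611 = (501155*(1/73547) + 478092*(-1/172576))*(1/336611) = (501155/73547 - 119523/43144)*(1/336611) = (12831273239/3173111768)*(1/336611) = 12831273239/1068104325338248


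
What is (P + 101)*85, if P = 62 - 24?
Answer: 11815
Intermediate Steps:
P = 38
(P + 101)*85 = (38 + 101)*85 = 139*85 = 11815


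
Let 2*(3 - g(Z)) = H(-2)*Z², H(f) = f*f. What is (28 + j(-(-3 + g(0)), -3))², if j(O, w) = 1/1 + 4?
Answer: 1089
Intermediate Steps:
H(f) = f²
g(Z) = 3 - 2*Z² (g(Z) = 3 - (-2)²*Z²/2 = 3 - 2*Z²)
j(O, w) = 5 (j(O, w) = 1 + 4 = 5)
(28 + j(-(-3 + g(0)), -3))² = (28 + 5)² = 33² = 1089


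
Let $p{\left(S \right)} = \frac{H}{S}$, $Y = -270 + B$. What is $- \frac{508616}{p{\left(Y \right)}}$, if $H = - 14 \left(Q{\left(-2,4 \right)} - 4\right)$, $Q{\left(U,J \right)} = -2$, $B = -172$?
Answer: $\frac{56202068}{21} \approx 2.6763 \cdot 10^{6}$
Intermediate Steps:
$H = 84$ ($H = - 14 \left(-2 - 4\right) = \left(-14\right) \left(-6\right) = 84$)
$Y = -442$ ($Y = -270 - 172 = -442$)
$p{\left(S \right)} = \frac{84}{S}$
$- \frac{508616}{p{\left(Y \right)}} = - \frac{508616}{84 \frac{1}{-442}} = - \frac{508616}{84 \left(- \frac{1}{442}\right)} = - \frac{508616}{- \frac{42}{221}} = \left(-508616\right) \left(- \frac{221}{42}\right) = \frac{56202068}{21}$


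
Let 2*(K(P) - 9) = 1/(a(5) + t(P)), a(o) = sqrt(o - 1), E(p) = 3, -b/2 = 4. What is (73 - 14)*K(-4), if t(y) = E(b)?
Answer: 5369/10 ≈ 536.90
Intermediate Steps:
b = -8 (b = -2*4 = -8)
t(y) = 3
a(o) = sqrt(-1 + o)
K(P) = 91/10 (K(P) = 9 + 1/(2*(sqrt(-1 + 5) + 3)) = 9 + 1/(2*(sqrt(4) + 3)) = 9 + 1/(2*(2 + 3)) = 9 + (1/2)/5 = 9 + (1/2)*(1/5) = 9 + 1/10 = 91/10)
(73 - 14)*K(-4) = (73 - 14)*(91/10) = 59*(91/10) = 5369/10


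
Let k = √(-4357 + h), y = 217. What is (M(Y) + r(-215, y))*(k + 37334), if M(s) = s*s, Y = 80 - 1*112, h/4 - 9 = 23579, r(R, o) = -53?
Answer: 36251314 + 971*√89995 ≈ 3.6543e+7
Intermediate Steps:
h = 94352 (h = 36 + 4*23579 = 36 + 94316 = 94352)
Y = -32 (Y = 80 - 112 = -32)
M(s) = s²
k = √89995 (k = √(-4357 + 94352) = √89995 ≈ 299.99)
(M(Y) + r(-215, y))*(k + 37334) = ((-32)² - 53)*(√89995 + 37334) = (1024 - 53)*(37334 + √89995) = 971*(37334 + √89995) = 36251314 + 971*√89995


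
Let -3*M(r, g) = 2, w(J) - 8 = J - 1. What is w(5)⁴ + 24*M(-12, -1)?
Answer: 20720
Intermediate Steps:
w(J) = 7 + J (w(J) = 8 + (J - 1) = 8 + (-1 + J) = 7 + J)
M(r, g) = -⅔ (M(r, g) = -⅓*2 = -⅔)
w(5)⁴ + 24*M(-12, -1) = (7 + 5)⁴ + 24*(-⅔) = 12⁴ - 16 = 20736 - 16 = 20720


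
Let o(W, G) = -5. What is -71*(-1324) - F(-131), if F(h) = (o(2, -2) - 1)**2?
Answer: 93968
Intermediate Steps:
F(h) = 36 (F(h) = (-5 - 1)**2 = (-6)**2 = 36)
-71*(-1324) - F(-131) = -71*(-1324) - 1*36 = 94004 - 36 = 93968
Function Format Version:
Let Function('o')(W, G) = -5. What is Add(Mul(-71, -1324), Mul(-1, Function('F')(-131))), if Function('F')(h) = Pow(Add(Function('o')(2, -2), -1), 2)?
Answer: 93968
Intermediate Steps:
Function('F')(h) = 36 (Function('F')(h) = Pow(Add(-5, -1), 2) = Pow(-6, 2) = 36)
Add(Mul(-71, -1324), Mul(-1, Function('F')(-131))) = Add(Mul(-71, -1324), Mul(-1, 36)) = Add(94004, -36) = 93968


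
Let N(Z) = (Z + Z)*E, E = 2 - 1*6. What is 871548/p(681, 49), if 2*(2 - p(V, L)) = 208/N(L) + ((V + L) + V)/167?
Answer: -14263754568/32065 ≈ -4.4484e+5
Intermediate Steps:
E = -4 (E = 2 - 6 = -4)
N(Z) = -8*Z (N(Z) = (Z + Z)*(-4) = (2*Z)*(-4) = -8*Z)
p(V, L) = 2 + 13/L - V/167 - L/334 (p(V, L) = 2 - (208/((-8*L)) + ((V + L) + V)/167)/2 = 2 - (208*(-1/(8*L)) + ((L + V) + V)*(1/167))/2 = 2 - (-26/L + (L + 2*V)*(1/167))/2 = 2 - (-26/L + (L/167 + 2*V/167))/2 = 2 - (-26/L + L/167 + 2*V/167)/2 = 2 + (13/L - V/167 - L/334) = 2 + 13/L - V/167 - L/334)
871548/p(681, 49) = 871548/(2 + 13/49 - 1/167*681 - 1/334*49) = 871548/(2 + 13*(1/49) - 681/167 - 49/334) = 871548/(2 + 13/49 - 681/167 - 49/334) = 871548/(-32065/16366) = 871548*(-16366/32065) = -14263754568/32065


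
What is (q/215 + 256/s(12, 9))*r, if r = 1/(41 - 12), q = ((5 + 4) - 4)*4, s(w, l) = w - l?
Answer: 380/129 ≈ 2.9457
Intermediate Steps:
q = 20 (q = (9 - 4)*4 = 5*4 = 20)
r = 1/29 ≈ 0.034483
(q/215 + 256/s(12, 9))*r = (20/215 + 256/(12 - 1*9))*(1/29) = (20*(1/215) + 256/(12 - 9))*(1/29) = (4/43 + 256/3)*(1/29) = (11020/129)*(1/29) = 380/129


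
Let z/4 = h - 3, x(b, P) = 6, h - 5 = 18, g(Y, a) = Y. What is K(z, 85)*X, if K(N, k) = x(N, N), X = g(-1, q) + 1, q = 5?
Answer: 0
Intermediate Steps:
h = 23 (h = 5 + 18 = 23)
X = 0 (X = -1 + 1 = 0)
z = 80 (z = 4*(23 - 3) = 4*20 = 80)
K(N, k) = 6
K(z, 85)*X = 6*0 = 0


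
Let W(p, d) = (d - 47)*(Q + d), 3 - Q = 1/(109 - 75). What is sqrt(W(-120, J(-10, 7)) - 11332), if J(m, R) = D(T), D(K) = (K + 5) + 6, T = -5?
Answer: 29*I*sqrt(16082)/34 ≈ 108.17*I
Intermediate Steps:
D(K) = 11 + K (D(K) = (5 + K) + 6 = 11 + K)
J(m, R) = 6 (J(m, R) = 11 - 5 = 6)
Q = 101/34 (Q = 3 - 1/(109 - 75) = 3 - 1/34 = 101/34 ≈ 2.9706)
W(p, d) = (-47 + d)*(101/34 + d) (W(p, d) = (d - 47)*(101/34 + d) = (-47 + d)*(101/34 + d))
sqrt(W(-120, J(-10, 7)) - 11332) = sqrt((-4747/34 + 6**2 - 1497/34*6) - 11332) = sqrt((-4747/34 + 36 - 4491/17) - 11332) = sqrt(-12505/34 - 11332) = sqrt(-397793/34) = 29*I*sqrt(16082)/34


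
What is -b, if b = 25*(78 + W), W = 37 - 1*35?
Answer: -2000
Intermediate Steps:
W = 2 (W = 37 - 35 = 2)
b = 2000 (b = 25*(78 + 2) = 25*80 = 2000)
-b = -1*2000 = -2000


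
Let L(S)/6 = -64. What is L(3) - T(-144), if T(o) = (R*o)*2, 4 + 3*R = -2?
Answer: -960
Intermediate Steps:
R = -2 (R = -4/3 + (⅓)*(-2) = -4/3 - ⅔ = -2)
L(S) = -384 (L(S) = 6*(-64) = -384)
T(o) = -4*o (T(o) = -2*o*2 = -4*o)
L(3) - T(-144) = -384 - (-4)*(-144) = -384 - 1*576 = -384 - 576 = -960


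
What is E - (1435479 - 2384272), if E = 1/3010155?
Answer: 2856013992916/3010155 ≈ 9.4879e+5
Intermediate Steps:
E = 1/3010155 ≈ 3.3221e-7
E - (1435479 - 2384272) = 1/3010155 - (1435479 - 2384272) = 1/3010155 - 1*(-948793) = 1/3010155 + 948793 = 2856013992916/3010155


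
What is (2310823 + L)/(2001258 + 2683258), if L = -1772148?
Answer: 538675/4684516 ≈ 0.11499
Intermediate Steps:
(2310823 + L)/(2001258 + 2683258) = (2310823 - 1772148)/(2001258 + 2683258) = 538675/4684516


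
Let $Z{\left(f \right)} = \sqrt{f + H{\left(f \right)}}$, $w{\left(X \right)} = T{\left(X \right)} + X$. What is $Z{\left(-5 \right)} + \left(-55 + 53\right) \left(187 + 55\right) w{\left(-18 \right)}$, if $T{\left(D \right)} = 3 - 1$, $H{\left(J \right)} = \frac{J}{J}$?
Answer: $7744 + 2 i \approx 7744.0 + 2.0 i$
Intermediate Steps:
$H{\left(J \right)} = 1$
$T{\left(D \right)} = 2$
$w{\left(X \right)} = 2 + X$
$Z{\left(f \right)} = \sqrt{1 + f}$ ($Z{\left(f \right)} = \sqrt{f + 1} = \sqrt{1 + f}$)
$Z{\left(-5 \right)} + \left(-55 + 53\right) \left(187 + 55\right) w{\left(-18 \right)} = \sqrt{1 - 5} + \left(-55 + 53\right) \left(187 + 55\right) \left(2 - 18\right) = \sqrt{-4} + \left(-2\right) 242 \left(-16\right) = 2 i - -7744 = 2 i + 7744 = 7744 + 2 i$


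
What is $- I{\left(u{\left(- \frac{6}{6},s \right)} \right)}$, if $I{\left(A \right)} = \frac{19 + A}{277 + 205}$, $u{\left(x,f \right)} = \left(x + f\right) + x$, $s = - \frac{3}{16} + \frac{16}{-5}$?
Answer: $- \frac{1089}{38560} \approx -0.028242$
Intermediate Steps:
$s = - \frac{271}{80}$ ($s = \left(-3\right) \frac{1}{16} + 16 \left(- \frac{1}{5}\right) = - \frac{3}{16} - \frac{16}{5} = - \frac{271}{80} \approx -3.3875$)
$u{\left(x,f \right)} = f + 2 x$ ($u{\left(x,f \right)} = \left(f + x\right) + x = f + 2 x$)
$I{\left(A \right)} = \frac{19}{482} + \frac{A}{482}$ ($I{\left(A \right)} = \frac{19 + A}{482} = \left(19 + A\right) \frac{1}{482} = \frac{19}{482} + \frac{A}{482}$)
$- I{\left(u{\left(- \frac{6}{6},s \right)} \right)} = - (\frac{19}{482} + \frac{- \frac{271}{80} + 2 \left(- \frac{6}{6}\right)}{482}) = - (\frac{19}{482} + \frac{- \frac{271}{80} + 2 \left(\left(-6\right) \frac{1}{6}\right)}{482}) = - (\frac{19}{482} + \frac{- \frac{271}{80} + 2 \left(-1\right)}{482}) = - (\frac{19}{482} + \frac{- \frac{271}{80} - 2}{482}) = - (\frac{19}{482} + \frac{1}{482} \left(- \frac{431}{80}\right)) = - (\frac{19}{482} - \frac{431}{38560}) = \left(-1\right) \frac{1089}{38560} = - \frac{1089}{38560}$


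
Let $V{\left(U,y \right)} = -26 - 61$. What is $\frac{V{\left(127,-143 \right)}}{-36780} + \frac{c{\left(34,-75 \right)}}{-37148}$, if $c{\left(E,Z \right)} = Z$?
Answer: $\frac{249599}{56929310} \approx 0.0043844$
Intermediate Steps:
$V{\left(U,y \right)} = -87$
$\frac{V{\left(127,-143 \right)}}{-36780} + \frac{c{\left(34,-75 \right)}}{-37148} = - \frac{87}{-36780} - \frac{75}{-37148} = \left(-87\right) \left(- \frac{1}{36780}\right) - - \frac{75}{37148} = \frac{29}{12260} + \frac{75}{37148} = \frac{249599}{56929310}$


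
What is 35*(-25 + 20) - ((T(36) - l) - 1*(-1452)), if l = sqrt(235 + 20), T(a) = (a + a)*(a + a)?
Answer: -6811 + sqrt(255) ≈ -6795.0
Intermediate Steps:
T(a) = 4*a**2 (T(a) = (2*a)*(2*a) = 4*a**2)
l = sqrt(255) ≈ 15.969
35*(-25 + 20) - ((T(36) - l) - 1*(-1452)) = 35*(-25 + 20) - ((4*36**2 - sqrt(255)) - 1*(-1452)) = 35*(-5) - ((4*1296 - sqrt(255)) + 1452) = -175 - ((5184 - sqrt(255)) + 1452) = -175 - (6636 - sqrt(255)) = -175 + (-6636 + sqrt(255)) = -6811 + sqrt(255)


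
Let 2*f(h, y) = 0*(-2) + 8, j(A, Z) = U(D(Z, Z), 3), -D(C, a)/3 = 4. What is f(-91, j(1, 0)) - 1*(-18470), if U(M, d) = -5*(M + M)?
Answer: 18474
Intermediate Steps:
D(C, a) = -12 (D(C, a) = -3*4 = -12)
U(M, d) = -10*M
j(A, Z) = 120 (j(A, Z) = -10*(-12) = 120)
f(h, y) = 4 (f(h, y) = (0*(-2) + 8)/2 = (0 + 8)/2 = (½)*8 = 4)
f(-91, j(1, 0)) - 1*(-18470) = 4 - 1*(-18470) = 4 + 18470 = 18474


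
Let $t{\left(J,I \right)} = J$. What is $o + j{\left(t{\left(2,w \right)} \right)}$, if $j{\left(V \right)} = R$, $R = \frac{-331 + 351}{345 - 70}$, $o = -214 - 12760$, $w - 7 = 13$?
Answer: $- \frac{713566}{55} \approx -12974.0$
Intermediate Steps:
$w = 20$ ($w = 7 + 13 = 20$)
$o = -12974$ ($o = -214 - 12760 = -12974$)
$R = \frac{4}{55}$ ($R = \frac{20}{275} = 20 \cdot \frac{1}{275} = \frac{4}{55} \approx 0.072727$)
$j{\left(V \right)} = \frac{4}{55}$
$o + j{\left(t{\left(2,w \right)} \right)} = -12974 + \frac{4}{55} = - \frac{713566}{55}$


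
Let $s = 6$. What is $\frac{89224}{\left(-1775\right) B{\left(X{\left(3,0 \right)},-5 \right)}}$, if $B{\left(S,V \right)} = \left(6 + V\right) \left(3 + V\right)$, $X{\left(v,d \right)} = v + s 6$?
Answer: $\frac{44612}{1775} \approx 25.134$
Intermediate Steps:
$X{\left(v,d \right)} = 36 + v$ ($X{\left(v,d \right)} = v + 6 \cdot 6 = v + 36 = 36 + v$)
$B{\left(S,V \right)} = \left(3 + V\right) \left(6 + V\right)$
$\frac{89224}{\left(-1775\right) B{\left(X{\left(3,0 \right)},-5 \right)}} = \frac{89224}{\left(-1775\right) \left(18 + \left(-5\right)^{2} + 9 \left(-5\right)\right)} = \frac{89224}{\left(-1775\right) \left(18 + 25 - 45\right)} = \frac{89224}{\left(-1775\right) \left(-2\right)} = \frac{89224}{3550} = 89224 \cdot \frac{1}{3550} = \frac{44612}{1775}$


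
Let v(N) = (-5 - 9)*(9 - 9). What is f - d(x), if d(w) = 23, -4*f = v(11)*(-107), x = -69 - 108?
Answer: -23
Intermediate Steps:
v(N) = 0 (v(N) = -14*0 = 0)
x = -177
f = 0 (f = -0*(-107) = -¼*0 = 0)
f - d(x) = 0 - 1*23 = 0 - 23 = -23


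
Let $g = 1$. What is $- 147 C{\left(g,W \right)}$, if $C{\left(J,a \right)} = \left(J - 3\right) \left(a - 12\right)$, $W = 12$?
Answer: $0$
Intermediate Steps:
$C{\left(J,a \right)} = \left(-12 + a\right) \left(-3 + J\right)$ ($C{\left(J,a \right)} = \left(-3 + J\right) \left(-12 + a\right) = \left(-12 + a\right) \left(-3 + J\right)$)
$- 147 C{\left(g,W \right)} = - 147 \left(36 - 12 - 36 + 1 \cdot 12\right) = - 147 \left(36 - 12 - 36 + 12\right) = \left(-147\right) 0 = 0$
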